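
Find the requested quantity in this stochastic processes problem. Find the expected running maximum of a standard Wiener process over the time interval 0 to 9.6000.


E(max B(s)) = sqrt(2t/pi)
= sqrt(2*9.6000/pi)
= sqrt(6.1115)
= 2.4722

2.4722


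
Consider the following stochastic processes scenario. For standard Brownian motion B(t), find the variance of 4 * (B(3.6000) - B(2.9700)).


Var(alpha*(B(t)-B(s))) = alpha^2 * (t-s)
= 4^2 * (3.6000 - 2.9700)
= 16 * 0.6300
= 10.0800

10.0800


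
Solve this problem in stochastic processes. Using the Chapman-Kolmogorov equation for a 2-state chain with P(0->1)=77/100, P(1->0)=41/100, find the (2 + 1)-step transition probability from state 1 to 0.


P^3 = P^2 * P^1
Computing via matrix multiplication of the transition matrix.
Entry (1,0) of P^3 = 0.3495

0.3495


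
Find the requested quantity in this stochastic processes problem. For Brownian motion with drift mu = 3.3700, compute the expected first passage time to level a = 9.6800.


Expected first passage time = a/mu
= 9.6800/3.3700
= 2.8724

2.8724


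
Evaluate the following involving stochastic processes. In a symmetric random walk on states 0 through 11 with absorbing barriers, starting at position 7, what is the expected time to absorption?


For symmetric RW on 0,...,N with absorbing barriers, E(i) = i*(N-i)
E(7) = 7 * 4 = 28

28


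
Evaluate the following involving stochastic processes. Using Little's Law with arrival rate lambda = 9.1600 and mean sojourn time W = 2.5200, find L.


Little's Law: L = lambda * W
= 9.1600 * 2.5200
= 23.0832

23.0832


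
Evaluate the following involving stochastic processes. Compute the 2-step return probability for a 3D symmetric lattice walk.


P(return in 2 steps) = P(reverse first step) = 1/(2d)
= 1/6
= 0.1667

0.1667


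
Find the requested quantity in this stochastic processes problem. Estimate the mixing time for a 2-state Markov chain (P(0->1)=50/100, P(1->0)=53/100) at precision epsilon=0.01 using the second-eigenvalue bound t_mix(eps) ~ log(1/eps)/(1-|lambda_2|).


lambda_2 = |1 - p01 - p10| = |1 - 0.5000 - 0.5300| = 0.0300
t_mix ~ log(1/eps)/(1 - |lambda_2|)
= log(100)/(1 - 0.0300) = 4.6052/0.9700
= 4.7476

4.7476


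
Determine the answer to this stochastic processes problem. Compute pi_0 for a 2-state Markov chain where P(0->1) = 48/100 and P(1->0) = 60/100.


Stationary distribution: pi_0 = p10/(p01+p10), pi_1 = p01/(p01+p10)
p01 = 0.4800, p10 = 0.6000
pi_0 = 0.5556

0.5556


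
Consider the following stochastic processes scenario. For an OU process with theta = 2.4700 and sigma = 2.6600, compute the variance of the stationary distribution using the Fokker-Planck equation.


Stationary variance = sigma^2 / (2*theta)
= 2.6600^2 / (2*2.4700)
= 7.0756 / 4.9400
= 1.4323

1.4323


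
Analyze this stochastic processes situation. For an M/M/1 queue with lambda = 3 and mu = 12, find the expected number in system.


rho = 3/12 = 0.2500
L = rho/(1-rho)
= 0.2500/0.7500
= 0.3333

0.3333


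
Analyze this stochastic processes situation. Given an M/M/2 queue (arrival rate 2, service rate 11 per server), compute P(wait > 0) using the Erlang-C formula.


a = lambda/mu = 0.1818
rho = a/c = 0.0909
Erlang-C formula applied:
C(c,a) = 0.0152

0.0152


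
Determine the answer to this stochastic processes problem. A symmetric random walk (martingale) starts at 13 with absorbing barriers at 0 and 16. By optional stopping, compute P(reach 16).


By optional stopping theorem: E(M at tau) = M(0) = 13
P(hit 16)*16 + P(hit 0)*0 = 13
P(hit 16) = (13 - 0)/(16 - 0) = 13/16 = 0.8125

0.8125


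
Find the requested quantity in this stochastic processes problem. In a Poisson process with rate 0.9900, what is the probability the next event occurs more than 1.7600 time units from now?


P(X > t) = exp(-lambda * t)
= exp(-0.9900 * 1.7600)
= exp(-1.7424) = 0.1751

0.1751


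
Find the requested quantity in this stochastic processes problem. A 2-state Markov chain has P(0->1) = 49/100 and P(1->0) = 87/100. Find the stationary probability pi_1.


Stationary distribution: pi_0 = p10/(p01+p10), pi_1 = p01/(p01+p10)
p01 = 0.4900, p10 = 0.8700
pi_1 = 0.3603

0.3603


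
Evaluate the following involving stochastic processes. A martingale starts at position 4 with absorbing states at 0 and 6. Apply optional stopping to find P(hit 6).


By optional stopping theorem: E(M at tau) = M(0) = 4
P(hit 6)*6 + P(hit 0)*0 = 4
P(hit 6) = (4 - 0)/(6 - 0) = 2/3 = 0.6667

0.6667


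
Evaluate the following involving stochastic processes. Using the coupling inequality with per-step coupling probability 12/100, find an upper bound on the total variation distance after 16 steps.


TV distance bound <= (1-delta)^n
= (1 - 0.1200)^16
= 0.8800^16
= 0.1293

0.1293


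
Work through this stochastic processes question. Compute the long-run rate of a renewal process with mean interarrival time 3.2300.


Long-run renewal rate = 1/E(X)
= 1/3.2300
= 0.3096

0.3096


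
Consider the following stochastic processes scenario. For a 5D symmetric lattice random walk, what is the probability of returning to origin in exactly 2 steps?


P(return in 2 steps) = P(reverse first step) = 1/(2d)
= 1/10
= 0.1000

0.1000


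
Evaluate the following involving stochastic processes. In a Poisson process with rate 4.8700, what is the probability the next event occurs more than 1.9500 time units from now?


P(X > t) = exp(-lambda * t)
= exp(-4.8700 * 1.9500)
= exp(-9.4965) = 7.5114e-05

7.5114e-05


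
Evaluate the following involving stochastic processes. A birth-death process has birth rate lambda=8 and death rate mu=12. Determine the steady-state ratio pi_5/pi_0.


For birth-death process, pi_n/pi_0 = (lambda/mu)^n
= (8/12)^5
= 0.1317

0.1317


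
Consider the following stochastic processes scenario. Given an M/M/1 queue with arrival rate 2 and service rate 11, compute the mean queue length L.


rho = 2/11 = 0.1818
L = rho/(1-rho)
= 0.1818/0.8182
= 0.2222

0.2222


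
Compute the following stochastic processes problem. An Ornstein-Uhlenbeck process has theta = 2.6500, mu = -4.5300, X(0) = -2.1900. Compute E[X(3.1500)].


E[X(t)] = mu + (X(0) - mu)*exp(-theta*t)
= -4.5300 + (-2.1900 - -4.5300)*exp(-2.6500*3.1500)
= -4.5300 + 2.3400 * 2.3699e-04
= -4.5294

-4.5294


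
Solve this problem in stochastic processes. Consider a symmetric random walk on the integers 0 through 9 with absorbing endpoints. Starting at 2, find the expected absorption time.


For symmetric RW on 0,...,N with absorbing barriers, E(i) = i*(N-i)
E(2) = 2 * 7 = 14

14


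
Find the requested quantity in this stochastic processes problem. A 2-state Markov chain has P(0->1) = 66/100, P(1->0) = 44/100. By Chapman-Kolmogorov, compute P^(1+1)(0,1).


P^2 = P^1 * P^1
Computing via matrix multiplication of the transition matrix.
Entry (0,1) of P^2 = 0.5940

0.5940


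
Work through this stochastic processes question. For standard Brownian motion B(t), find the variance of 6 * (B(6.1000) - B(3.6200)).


Var(alpha*(B(t)-B(s))) = alpha^2 * (t-s)
= 6^2 * (6.1000 - 3.6200)
= 36 * 2.4800
= 89.2800

89.2800


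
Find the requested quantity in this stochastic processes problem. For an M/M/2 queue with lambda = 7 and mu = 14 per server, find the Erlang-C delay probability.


a = lambda/mu = 0.5000
rho = a/c = 0.2500
Erlang-C formula applied:
C(c,a) = 0.1000

0.1000


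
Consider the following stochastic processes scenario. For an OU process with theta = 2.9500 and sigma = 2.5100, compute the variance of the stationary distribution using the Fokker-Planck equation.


Stationary variance = sigma^2 / (2*theta)
= 2.5100^2 / (2*2.9500)
= 6.3001 / 5.9000
= 1.0678

1.0678


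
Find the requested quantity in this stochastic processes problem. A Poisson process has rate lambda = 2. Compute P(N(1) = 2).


P(N(t)=k) = (lambda*t)^k * exp(-lambda*t) / k!
lambda*t = 2
= 2^2 * exp(-2) / 2!
= 4 * 0.1353 / 2
= 0.2707

0.2707


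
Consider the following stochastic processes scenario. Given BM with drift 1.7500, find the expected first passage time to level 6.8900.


Expected first passage time = a/mu
= 6.8900/1.7500
= 3.9371

3.9371


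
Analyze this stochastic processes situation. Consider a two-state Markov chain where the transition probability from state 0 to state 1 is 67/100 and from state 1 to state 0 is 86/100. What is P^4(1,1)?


Computing P^4 by matrix multiplication.
P = [[0.3300, 0.6700], [0.8600, 0.1400]]
After raising P to the power 4:
P^4(1,1) = 0.4823

0.4823


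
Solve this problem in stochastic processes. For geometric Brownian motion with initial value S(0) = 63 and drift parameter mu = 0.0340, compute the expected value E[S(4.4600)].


E[S(t)] = S(0) * exp(mu * t)
= 63 * exp(0.0340 * 4.4600)
= 63 * 1.1637
= 73.3157

73.3157


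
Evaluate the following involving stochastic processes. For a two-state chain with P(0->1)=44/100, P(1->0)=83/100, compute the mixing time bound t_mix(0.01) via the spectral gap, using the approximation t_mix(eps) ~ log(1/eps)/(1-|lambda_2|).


lambda_2 = |1 - p01 - p10| = |1 - 0.4400 - 0.8300| = 0.2700
t_mix ~ log(1/eps)/(1 - |lambda_2|)
= log(100)/(1 - 0.2700) = 4.6052/0.7300
= 6.3085

6.3085


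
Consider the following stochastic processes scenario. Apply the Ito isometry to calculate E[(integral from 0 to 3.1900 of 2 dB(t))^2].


By Ito isometry: E[(int f dB)^2] = int f^2 dt
= 2^2 * 3.1900
= 4 * 3.1900 = 12.7600

12.7600


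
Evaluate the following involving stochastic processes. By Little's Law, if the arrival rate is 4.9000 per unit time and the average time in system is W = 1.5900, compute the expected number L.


Little's Law: L = lambda * W
= 4.9000 * 1.5900
= 7.7910

7.7910


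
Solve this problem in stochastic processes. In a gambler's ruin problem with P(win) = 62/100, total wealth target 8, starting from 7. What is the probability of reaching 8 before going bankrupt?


Gambler's ruin formula:
r = q/p = 0.3800/0.6200 = 0.6129
P(win) = (1 - r^i)/(1 - r^N)
= (1 - 0.6129^7)/(1 - 0.6129^8)
= 0.9872

0.9872


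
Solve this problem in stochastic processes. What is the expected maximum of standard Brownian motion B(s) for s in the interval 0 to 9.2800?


E(max B(s)) = sqrt(2t/pi)
= sqrt(2*9.2800/pi)
= sqrt(5.9078)
= 2.4306

2.4306


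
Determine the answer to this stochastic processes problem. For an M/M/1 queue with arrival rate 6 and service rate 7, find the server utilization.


rho = lambda/mu
= 6/7
= 0.8571

0.8571


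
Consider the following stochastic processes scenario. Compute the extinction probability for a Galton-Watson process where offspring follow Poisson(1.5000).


Since mu = 1.5000 > 1, extinction prob q < 1.
Solve s = exp(mu*(s-1)) iteratively.
q = 0.4172

0.4172


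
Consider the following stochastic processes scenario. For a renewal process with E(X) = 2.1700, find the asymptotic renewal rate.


Long-run renewal rate = 1/E(X)
= 1/2.1700
= 0.4608

0.4608


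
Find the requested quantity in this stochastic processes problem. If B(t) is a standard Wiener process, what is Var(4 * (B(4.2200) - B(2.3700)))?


Var(alpha*(B(t)-B(s))) = alpha^2 * (t-s)
= 4^2 * (4.2200 - 2.3700)
= 16 * 1.8500
= 29.6000

29.6000


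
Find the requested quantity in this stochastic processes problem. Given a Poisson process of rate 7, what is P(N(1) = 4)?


P(N(t)=k) = (lambda*t)^k * exp(-lambda*t) / k!
lambda*t = 7
= 7^4 * exp(-7) / 4!
= 2401 * 9.1188e-04 / 24
= 0.0912

0.0912


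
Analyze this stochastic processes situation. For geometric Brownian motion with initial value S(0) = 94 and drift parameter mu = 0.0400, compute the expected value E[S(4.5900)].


E[S(t)] = S(0) * exp(mu * t)
= 94 * exp(0.0400 * 4.5900)
= 94 * 1.2015
= 112.9443

112.9443


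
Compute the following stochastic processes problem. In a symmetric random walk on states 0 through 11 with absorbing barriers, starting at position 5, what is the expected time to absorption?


For symmetric RW on 0,...,N with absorbing barriers, E(i) = i*(N-i)
E(5) = 5 * 6 = 30

30


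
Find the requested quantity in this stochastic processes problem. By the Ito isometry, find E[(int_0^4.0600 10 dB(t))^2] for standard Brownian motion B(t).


By Ito isometry: E[(int f dB)^2] = int f^2 dt
= 10^2 * 4.0600
= 100 * 4.0600 = 406.0000

406.0000


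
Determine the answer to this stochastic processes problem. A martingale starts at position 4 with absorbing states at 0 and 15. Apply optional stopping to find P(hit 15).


By optional stopping theorem: E(M at tau) = M(0) = 4
P(hit 15)*15 + P(hit 0)*0 = 4
P(hit 15) = (4 - 0)/(15 - 0) = 4/15 = 0.2667

0.2667


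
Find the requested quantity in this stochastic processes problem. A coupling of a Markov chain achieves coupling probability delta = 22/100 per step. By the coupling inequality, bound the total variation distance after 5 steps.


TV distance bound <= (1-delta)^n
= (1 - 0.2200)^5
= 0.7800^5
= 0.2887

0.2887


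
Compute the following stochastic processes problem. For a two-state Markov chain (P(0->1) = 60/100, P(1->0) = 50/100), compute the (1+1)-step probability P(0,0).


P^2 = P^1 * P^1
Computing via matrix multiplication of the transition matrix.
Entry (0,0) of P^2 = 0.4600

0.4600


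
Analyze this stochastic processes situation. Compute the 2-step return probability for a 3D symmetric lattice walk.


P(return in 2 steps) = P(reverse first step) = 1/(2d)
= 1/6
= 0.1667

0.1667


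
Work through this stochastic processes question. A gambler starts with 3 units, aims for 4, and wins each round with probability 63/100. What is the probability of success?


Gambler's ruin formula:
r = q/p = 0.3700/0.6300 = 0.5873
P(win) = (1 - r^i)/(1 - r^N)
= (1 - 0.5873^3)/(1 - 0.5873^4)
= 0.9051

0.9051


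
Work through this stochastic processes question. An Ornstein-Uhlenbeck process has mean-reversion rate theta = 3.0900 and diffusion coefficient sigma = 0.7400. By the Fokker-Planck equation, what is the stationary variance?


Stationary variance = sigma^2 / (2*theta)
= 0.7400^2 / (2*3.0900)
= 0.5476 / 6.1800
= 0.0886

0.0886


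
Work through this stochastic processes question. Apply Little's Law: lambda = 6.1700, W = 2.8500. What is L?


Little's Law: L = lambda * W
= 6.1700 * 2.8500
= 17.5845

17.5845


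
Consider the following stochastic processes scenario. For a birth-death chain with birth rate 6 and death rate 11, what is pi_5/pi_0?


For birth-death process, pi_n/pi_0 = (lambda/mu)^n
= (6/11)^5
= 0.0483

0.0483


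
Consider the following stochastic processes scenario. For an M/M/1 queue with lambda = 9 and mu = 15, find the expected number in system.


rho = 9/15 = 0.6000
L = rho/(1-rho)
= 0.6000/0.4000
= 1.5000

1.5000


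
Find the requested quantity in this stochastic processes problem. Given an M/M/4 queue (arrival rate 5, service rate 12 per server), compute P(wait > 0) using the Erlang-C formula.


a = lambda/mu = 0.4167
rho = a/c = 0.1042
Erlang-C formula applied:
C(c,a) = 9.2417e-04

9.2417e-04


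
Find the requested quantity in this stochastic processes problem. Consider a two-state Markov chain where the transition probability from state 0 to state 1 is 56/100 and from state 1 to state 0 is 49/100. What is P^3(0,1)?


Computing P^3 by matrix multiplication.
P = [[0.4400, 0.5600], [0.4900, 0.5100]]
After raising P to the power 3:
P^3(0,1) = 0.5334

0.5334


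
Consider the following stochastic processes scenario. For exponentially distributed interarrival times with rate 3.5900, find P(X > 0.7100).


P(X > t) = exp(-lambda * t)
= exp(-3.5900 * 0.7100)
= exp(-2.5489) = 0.0782

0.0782


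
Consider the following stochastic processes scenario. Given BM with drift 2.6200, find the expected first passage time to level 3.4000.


Expected first passage time = a/mu
= 3.4000/2.6200
= 1.2977

1.2977


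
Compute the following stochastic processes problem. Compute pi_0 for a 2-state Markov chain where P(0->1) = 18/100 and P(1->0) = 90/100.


Stationary distribution: pi_0 = p10/(p01+p10), pi_1 = p01/(p01+p10)
p01 = 0.1800, p10 = 0.9000
pi_0 = 0.8333

0.8333


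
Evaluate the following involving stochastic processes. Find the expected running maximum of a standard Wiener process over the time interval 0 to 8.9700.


E(max B(s)) = sqrt(2t/pi)
= sqrt(2*8.9700/pi)
= sqrt(5.7105)
= 2.3897

2.3897


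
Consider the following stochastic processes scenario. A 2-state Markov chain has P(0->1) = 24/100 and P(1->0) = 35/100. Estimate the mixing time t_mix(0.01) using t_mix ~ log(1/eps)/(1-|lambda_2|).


lambda_2 = |1 - p01 - p10| = |1 - 0.2400 - 0.3500| = 0.4100
t_mix ~ log(1/eps)/(1 - |lambda_2|)
= log(100)/(1 - 0.4100) = 4.6052/0.5900
= 7.8054

7.8054


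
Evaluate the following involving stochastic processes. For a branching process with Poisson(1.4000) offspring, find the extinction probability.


Since mu = 1.4000 > 1, extinction prob q < 1.
Solve s = exp(mu*(s-1)) iteratively.
q = 0.4890

0.4890


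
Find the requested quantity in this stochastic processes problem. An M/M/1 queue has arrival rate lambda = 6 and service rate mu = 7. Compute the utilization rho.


rho = lambda/mu
= 6/7
= 0.8571

0.8571


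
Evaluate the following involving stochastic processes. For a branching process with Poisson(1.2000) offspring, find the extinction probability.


Since mu = 1.2000 > 1, extinction prob q < 1.
Solve s = exp(mu*(s-1)) iteratively.
q = 0.6863

0.6863


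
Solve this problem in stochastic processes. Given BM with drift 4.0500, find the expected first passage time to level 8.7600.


Expected first passage time = a/mu
= 8.7600/4.0500
= 2.1630

2.1630


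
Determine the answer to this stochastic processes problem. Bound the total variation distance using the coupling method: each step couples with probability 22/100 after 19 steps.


TV distance bound <= (1-delta)^n
= (1 - 0.2200)^19
= 0.7800^19
= 0.0089

0.0089


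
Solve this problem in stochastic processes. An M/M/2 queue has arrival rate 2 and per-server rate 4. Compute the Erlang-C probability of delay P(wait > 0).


a = lambda/mu = 0.5000
rho = a/c = 0.2500
Erlang-C formula applied:
C(c,a) = 0.1000

0.1000


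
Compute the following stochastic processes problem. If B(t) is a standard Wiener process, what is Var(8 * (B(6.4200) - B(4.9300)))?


Var(alpha*(B(t)-B(s))) = alpha^2 * (t-s)
= 8^2 * (6.4200 - 4.9300)
= 64 * 1.4900
= 95.3600

95.3600


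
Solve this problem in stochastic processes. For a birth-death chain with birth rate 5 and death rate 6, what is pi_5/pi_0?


For birth-death process, pi_n/pi_0 = (lambda/mu)^n
= (5/6)^5
= 0.4019

0.4019


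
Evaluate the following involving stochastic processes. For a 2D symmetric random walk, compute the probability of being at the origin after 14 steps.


P = C(14,7)^2 / 4^14
= 3432^2 / 268435456
= 11778624 / 268435456
= 0.0439

0.0439


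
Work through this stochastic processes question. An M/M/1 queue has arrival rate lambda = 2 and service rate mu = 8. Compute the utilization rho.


rho = lambda/mu
= 2/8
= 0.2500

0.2500


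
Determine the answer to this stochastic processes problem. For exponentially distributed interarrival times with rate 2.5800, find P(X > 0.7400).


P(X > t) = exp(-lambda * t)
= exp(-2.5800 * 0.7400)
= exp(-1.9092) = 0.1482

0.1482


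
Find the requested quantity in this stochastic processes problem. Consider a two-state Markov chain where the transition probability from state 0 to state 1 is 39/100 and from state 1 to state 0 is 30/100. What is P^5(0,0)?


Computing P^5 by matrix multiplication.
P = [[0.6100, 0.3900], [0.3000, 0.7000]]
After raising P to the power 5:
P^5(0,0) = 0.4364

0.4364


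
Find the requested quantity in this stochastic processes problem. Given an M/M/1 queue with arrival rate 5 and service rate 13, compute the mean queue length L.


rho = 5/13 = 0.3846
L = rho/(1-rho)
= 0.3846/0.6154
= 0.6250

0.6250


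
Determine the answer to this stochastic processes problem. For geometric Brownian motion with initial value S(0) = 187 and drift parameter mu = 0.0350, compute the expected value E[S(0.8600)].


E[S(t)] = S(0) * exp(mu * t)
= 187 * exp(0.0350 * 0.8600)
= 187 * 1.0306
= 192.7143

192.7143


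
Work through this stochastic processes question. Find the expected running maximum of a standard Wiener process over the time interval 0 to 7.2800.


E(max B(s)) = sqrt(2t/pi)
= sqrt(2*7.2800/pi)
= sqrt(4.6346)
= 2.1528

2.1528


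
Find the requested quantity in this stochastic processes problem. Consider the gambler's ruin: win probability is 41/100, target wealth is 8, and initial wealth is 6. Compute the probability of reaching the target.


Gambler's ruin formula:
r = q/p = 0.5900/0.4100 = 1.4390
P(win) = (1 - r^i)/(1 - r^N)
= (1 - 1.4390^6)/(1 - 1.4390^8)
= 0.4532

0.4532


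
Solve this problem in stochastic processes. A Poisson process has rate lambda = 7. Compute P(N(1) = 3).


P(N(t)=k) = (lambda*t)^k * exp(-lambda*t) / k!
lambda*t = 7
= 7^3 * exp(-7) / 3!
= 343 * 9.1188e-04 / 6
= 0.0521

0.0521


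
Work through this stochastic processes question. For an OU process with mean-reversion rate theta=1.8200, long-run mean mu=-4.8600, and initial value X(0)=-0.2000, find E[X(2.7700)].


E[X(t)] = mu + (X(0) - mu)*exp(-theta*t)
= -4.8600 + (-0.2000 - -4.8600)*exp(-1.8200*2.7700)
= -4.8600 + 4.6600 * 0.0065
= -4.8299

-4.8299


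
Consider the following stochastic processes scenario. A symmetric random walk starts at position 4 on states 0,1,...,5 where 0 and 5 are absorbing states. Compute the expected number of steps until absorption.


For symmetric RW on 0,...,N with absorbing barriers, E(i) = i*(N-i)
E(4) = 4 * 1 = 4

4


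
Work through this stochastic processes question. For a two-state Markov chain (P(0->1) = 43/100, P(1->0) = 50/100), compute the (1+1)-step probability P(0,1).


P^2 = P^1 * P^1
Computing via matrix multiplication of the transition matrix.
Entry (0,1) of P^2 = 0.4601

0.4601


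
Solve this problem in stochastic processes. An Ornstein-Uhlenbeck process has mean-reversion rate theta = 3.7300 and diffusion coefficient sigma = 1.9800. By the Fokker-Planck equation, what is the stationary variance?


Stationary variance = sigma^2 / (2*theta)
= 1.9800^2 / (2*3.7300)
= 3.9204 / 7.4600
= 0.5255

0.5255


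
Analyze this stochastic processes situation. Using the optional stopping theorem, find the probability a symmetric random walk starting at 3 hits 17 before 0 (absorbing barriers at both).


By optional stopping theorem: E(M at tau) = M(0) = 3
P(hit 17)*17 + P(hit 0)*0 = 3
P(hit 17) = (3 - 0)/(17 - 0) = 3/17 = 0.1765

0.1765


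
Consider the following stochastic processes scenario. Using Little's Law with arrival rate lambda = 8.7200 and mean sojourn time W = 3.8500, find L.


Little's Law: L = lambda * W
= 8.7200 * 3.8500
= 33.5720

33.5720


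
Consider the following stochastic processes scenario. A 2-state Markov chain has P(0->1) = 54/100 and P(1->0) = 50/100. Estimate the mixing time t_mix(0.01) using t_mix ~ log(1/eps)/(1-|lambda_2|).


lambda_2 = |1 - p01 - p10| = |1 - 0.5400 - 0.5000| = 0.0400
t_mix ~ log(1/eps)/(1 - |lambda_2|)
= log(100)/(1 - 0.0400) = 4.6052/0.9600
= 4.7971

4.7971


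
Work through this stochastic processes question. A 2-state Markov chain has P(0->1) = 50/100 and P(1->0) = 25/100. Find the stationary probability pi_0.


Stationary distribution: pi_0 = p10/(p01+p10), pi_1 = p01/(p01+p10)
p01 = 0.5000, p10 = 0.2500
pi_0 = 0.3333

0.3333


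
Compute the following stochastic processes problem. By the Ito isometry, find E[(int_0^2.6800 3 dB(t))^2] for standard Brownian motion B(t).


By Ito isometry: E[(int f dB)^2] = int f^2 dt
= 3^2 * 2.6800
= 9 * 2.6800 = 24.1200

24.1200


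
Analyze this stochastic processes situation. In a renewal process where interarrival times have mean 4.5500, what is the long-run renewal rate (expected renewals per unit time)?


Long-run renewal rate = 1/E(X)
= 1/4.5500
= 0.2198

0.2198


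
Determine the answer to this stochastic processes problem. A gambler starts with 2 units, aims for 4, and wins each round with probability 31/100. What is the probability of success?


Gambler's ruin formula:
r = q/p = 0.6900/0.3100 = 2.2258
P(win) = (1 - r^i)/(1 - r^N)
= (1 - 2.2258^2)/(1 - 2.2258^4)
= 0.1679

0.1679


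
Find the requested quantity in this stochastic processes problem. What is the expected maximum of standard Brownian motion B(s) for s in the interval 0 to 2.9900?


E(max B(s)) = sqrt(2t/pi)
= sqrt(2*2.9900/pi)
= sqrt(1.9035)
= 1.3797

1.3797


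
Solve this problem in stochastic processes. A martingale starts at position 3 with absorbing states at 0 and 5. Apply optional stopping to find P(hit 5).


By optional stopping theorem: E(M at tau) = M(0) = 3
P(hit 5)*5 + P(hit 0)*0 = 3
P(hit 5) = (3 - 0)/(5 - 0) = 3/5 = 0.6000

0.6000


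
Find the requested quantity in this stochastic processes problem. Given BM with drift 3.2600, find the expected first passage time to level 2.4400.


Expected first passage time = a/mu
= 2.4400/3.2600
= 0.7485

0.7485


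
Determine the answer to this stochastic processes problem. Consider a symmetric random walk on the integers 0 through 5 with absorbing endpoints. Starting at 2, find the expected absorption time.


For symmetric RW on 0,...,N with absorbing barriers, E(i) = i*(N-i)
E(2) = 2 * 3 = 6

6


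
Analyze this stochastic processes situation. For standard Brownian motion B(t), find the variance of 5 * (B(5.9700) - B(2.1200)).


Var(alpha*(B(t)-B(s))) = alpha^2 * (t-s)
= 5^2 * (5.9700 - 2.1200)
= 25 * 3.8500
= 96.2500

96.2500


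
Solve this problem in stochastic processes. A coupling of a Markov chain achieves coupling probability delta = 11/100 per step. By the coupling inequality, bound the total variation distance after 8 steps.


TV distance bound <= (1-delta)^n
= (1 - 0.1100)^8
= 0.8900^8
= 0.3937

0.3937


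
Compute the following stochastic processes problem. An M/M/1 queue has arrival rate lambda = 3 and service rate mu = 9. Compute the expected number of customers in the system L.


rho = 3/9 = 0.3333
L = rho/(1-rho)
= 0.3333/0.6667
= 0.5000

0.5000


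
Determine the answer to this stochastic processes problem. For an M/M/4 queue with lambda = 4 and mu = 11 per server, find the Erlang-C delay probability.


a = lambda/mu = 0.3636
rho = a/c = 0.0909
Erlang-C formula applied:
C(c,a) = 5.5708e-04

5.5708e-04


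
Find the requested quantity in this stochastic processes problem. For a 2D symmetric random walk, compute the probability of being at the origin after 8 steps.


P = C(8,4)^2 / 4^8
= 70^2 / 65536
= 4900 / 65536
= 0.0748

0.0748


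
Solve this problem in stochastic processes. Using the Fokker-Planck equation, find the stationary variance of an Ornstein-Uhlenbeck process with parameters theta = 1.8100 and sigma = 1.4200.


Stationary variance = sigma^2 / (2*theta)
= 1.4200^2 / (2*1.8100)
= 2.0164 / 3.6200
= 0.5570

0.5570


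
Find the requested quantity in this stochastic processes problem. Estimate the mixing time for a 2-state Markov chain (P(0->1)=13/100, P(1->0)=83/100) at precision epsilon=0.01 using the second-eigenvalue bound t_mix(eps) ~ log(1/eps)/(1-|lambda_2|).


lambda_2 = |1 - p01 - p10| = |1 - 0.1300 - 0.8300| = 0.0400
t_mix ~ log(1/eps)/(1 - |lambda_2|)
= log(100)/(1 - 0.0400) = 4.6052/0.9600
= 4.7971

4.7971


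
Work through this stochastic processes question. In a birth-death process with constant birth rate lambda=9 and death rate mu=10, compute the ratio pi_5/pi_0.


For birth-death process, pi_n/pi_0 = (lambda/mu)^n
= (9/10)^5
= 0.5905

0.5905


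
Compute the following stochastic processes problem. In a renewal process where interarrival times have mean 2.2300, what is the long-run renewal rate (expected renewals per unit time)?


Long-run renewal rate = 1/E(X)
= 1/2.2300
= 0.4484

0.4484


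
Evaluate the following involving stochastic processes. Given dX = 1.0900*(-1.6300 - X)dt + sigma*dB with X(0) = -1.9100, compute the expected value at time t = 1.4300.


E[X(t)] = mu + (X(0) - mu)*exp(-theta*t)
= -1.6300 + (-1.9100 - -1.6300)*exp(-1.0900*1.4300)
= -1.6300 + -0.2800 * 0.2104
= -1.6889

-1.6889


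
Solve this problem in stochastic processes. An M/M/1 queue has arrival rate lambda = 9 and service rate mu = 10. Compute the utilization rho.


rho = lambda/mu
= 9/10
= 0.9000

0.9000


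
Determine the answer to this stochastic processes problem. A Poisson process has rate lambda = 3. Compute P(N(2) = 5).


P(N(t)=k) = (lambda*t)^k * exp(-lambda*t) / k!
lambda*t = 6
= 6^5 * exp(-6) / 5!
= 7776 * 0.0025 / 120
= 0.1606

0.1606


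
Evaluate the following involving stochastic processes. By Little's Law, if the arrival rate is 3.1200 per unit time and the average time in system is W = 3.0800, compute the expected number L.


Little's Law: L = lambda * W
= 3.1200 * 3.0800
= 9.6096

9.6096


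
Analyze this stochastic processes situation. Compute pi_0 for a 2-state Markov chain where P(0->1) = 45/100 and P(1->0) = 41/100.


Stationary distribution: pi_0 = p10/(p01+p10), pi_1 = p01/(p01+p10)
p01 = 0.4500, p10 = 0.4100
pi_0 = 0.4767

0.4767


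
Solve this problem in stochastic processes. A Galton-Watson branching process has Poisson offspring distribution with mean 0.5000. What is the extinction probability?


Since mu = 0.5000 <= 1, extinction probability = 1.

1.0000


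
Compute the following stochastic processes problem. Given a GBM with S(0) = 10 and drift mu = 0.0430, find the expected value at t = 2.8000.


E[S(t)] = S(0) * exp(mu * t)
= 10 * exp(0.0430 * 2.8000)
= 10 * 1.1279
= 11.2795

11.2795


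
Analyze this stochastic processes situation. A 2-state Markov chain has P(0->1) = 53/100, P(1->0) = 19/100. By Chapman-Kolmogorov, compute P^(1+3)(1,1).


P^4 = P^1 * P^3
Computing via matrix multiplication of the transition matrix.
Entry (1,1) of P^4 = 0.7377

0.7377


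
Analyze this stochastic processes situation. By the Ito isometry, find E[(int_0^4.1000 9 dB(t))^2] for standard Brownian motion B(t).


By Ito isometry: E[(int f dB)^2] = int f^2 dt
= 9^2 * 4.1000
= 81 * 4.1000 = 332.1000

332.1000


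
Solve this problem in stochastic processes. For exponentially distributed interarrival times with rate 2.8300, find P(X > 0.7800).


P(X > t) = exp(-lambda * t)
= exp(-2.8300 * 0.7800)
= exp(-2.2074) = 0.1100

0.1100


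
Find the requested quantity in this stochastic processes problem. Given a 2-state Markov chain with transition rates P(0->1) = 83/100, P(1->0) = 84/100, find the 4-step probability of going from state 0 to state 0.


Computing P^4 by matrix multiplication.
P = [[0.1700, 0.8300], [0.8400, 0.1600]]
After raising P to the power 4:
P^4(0,0) = 0.6031

0.6031


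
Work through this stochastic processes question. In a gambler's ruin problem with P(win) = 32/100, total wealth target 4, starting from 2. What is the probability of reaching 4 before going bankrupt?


Gambler's ruin formula:
r = q/p = 0.6800/0.3200 = 2.1250
P(win) = (1 - r^i)/(1 - r^N)
= (1 - 2.1250^2)/(1 - 2.1250^4)
= 0.1813

0.1813


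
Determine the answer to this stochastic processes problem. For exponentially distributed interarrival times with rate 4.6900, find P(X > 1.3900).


P(X > t) = exp(-lambda * t)
= exp(-4.6900 * 1.3900)
= exp(-6.5191) = 0.0015

0.0015


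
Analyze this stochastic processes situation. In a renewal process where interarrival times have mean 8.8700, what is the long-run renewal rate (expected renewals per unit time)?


Long-run renewal rate = 1/E(X)
= 1/8.8700
= 0.1127

0.1127


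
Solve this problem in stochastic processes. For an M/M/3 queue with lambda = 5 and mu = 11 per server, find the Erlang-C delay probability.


a = lambda/mu = 0.4545
rho = a/c = 0.1515
Erlang-C formula applied:
C(c,a) = 0.0117

0.0117


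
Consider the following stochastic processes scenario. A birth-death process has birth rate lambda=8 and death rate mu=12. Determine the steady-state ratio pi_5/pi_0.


For birth-death process, pi_n/pi_0 = (lambda/mu)^n
= (8/12)^5
= 0.1317

0.1317


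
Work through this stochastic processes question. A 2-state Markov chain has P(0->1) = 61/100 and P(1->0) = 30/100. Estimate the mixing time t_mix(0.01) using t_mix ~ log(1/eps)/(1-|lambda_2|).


lambda_2 = |1 - p01 - p10| = |1 - 0.6100 - 0.3000| = 0.0900
t_mix ~ log(1/eps)/(1 - |lambda_2|)
= log(100)/(1 - 0.0900) = 4.6052/0.9100
= 5.0606

5.0606


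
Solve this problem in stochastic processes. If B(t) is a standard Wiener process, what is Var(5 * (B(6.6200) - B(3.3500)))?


Var(alpha*(B(t)-B(s))) = alpha^2 * (t-s)
= 5^2 * (6.6200 - 3.3500)
= 25 * 3.2700
= 81.7500

81.7500


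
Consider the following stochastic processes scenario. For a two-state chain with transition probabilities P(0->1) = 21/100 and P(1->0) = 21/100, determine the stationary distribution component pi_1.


Stationary distribution: pi_0 = p10/(p01+p10), pi_1 = p01/(p01+p10)
p01 = 0.2100, p10 = 0.2100
pi_1 = 0.5000

0.5000


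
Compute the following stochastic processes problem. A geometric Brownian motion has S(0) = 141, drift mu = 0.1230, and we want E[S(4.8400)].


E[S(t)] = S(0) * exp(mu * t)
= 141 * exp(0.1230 * 4.8400)
= 141 * 1.8136
= 255.7192

255.7192


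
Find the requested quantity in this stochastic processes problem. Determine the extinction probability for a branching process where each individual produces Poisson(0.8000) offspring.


Since mu = 0.8000 <= 1, extinction probability = 1.

1.0000


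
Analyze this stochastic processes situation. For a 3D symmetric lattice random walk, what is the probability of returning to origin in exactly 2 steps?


P(return in 2 steps) = P(reverse first step) = 1/(2d)
= 1/6
= 0.1667

0.1667


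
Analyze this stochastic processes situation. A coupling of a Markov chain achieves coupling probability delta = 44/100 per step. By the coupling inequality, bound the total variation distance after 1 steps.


TV distance bound <= (1-delta)^n
= (1 - 0.4400)^1
= 0.5600^1
= 0.5600

0.5600


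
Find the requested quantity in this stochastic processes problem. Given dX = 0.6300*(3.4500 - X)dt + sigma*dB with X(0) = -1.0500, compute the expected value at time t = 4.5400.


E[X(t)] = mu + (X(0) - mu)*exp(-theta*t)
= 3.4500 + (-1.0500 - 3.4500)*exp(-0.6300*4.5400)
= 3.4500 + -4.5000 * 0.0573
= 3.1923

3.1923


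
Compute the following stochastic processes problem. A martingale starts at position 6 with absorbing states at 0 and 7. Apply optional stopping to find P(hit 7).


By optional stopping theorem: E(M at tau) = M(0) = 6
P(hit 7)*7 + P(hit 0)*0 = 6
P(hit 7) = (6 - 0)/(7 - 0) = 6/7 = 0.8571

0.8571


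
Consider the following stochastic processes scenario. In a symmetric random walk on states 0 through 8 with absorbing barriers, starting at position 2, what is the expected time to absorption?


For symmetric RW on 0,...,N with absorbing barriers, E(i) = i*(N-i)
E(2) = 2 * 6 = 12

12


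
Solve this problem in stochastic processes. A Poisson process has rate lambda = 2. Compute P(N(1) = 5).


P(N(t)=k) = (lambda*t)^k * exp(-lambda*t) / k!
lambda*t = 2
= 2^5 * exp(-2) / 5!
= 32 * 0.1353 / 120
= 0.0361

0.0361


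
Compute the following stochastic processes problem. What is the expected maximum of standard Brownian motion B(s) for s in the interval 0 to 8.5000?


E(max B(s)) = sqrt(2t/pi)
= sqrt(2*8.5000/pi)
= sqrt(5.4113)
= 2.3262

2.3262


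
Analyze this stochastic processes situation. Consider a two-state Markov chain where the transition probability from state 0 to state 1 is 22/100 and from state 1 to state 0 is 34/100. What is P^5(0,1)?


Computing P^5 by matrix multiplication.
P = [[0.7800, 0.2200], [0.3400, 0.6600]]
After raising P to the power 5:
P^5(0,1) = 0.3864

0.3864


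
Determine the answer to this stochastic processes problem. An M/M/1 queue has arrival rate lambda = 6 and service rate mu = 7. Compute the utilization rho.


rho = lambda/mu
= 6/7
= 0.8571

0.8571


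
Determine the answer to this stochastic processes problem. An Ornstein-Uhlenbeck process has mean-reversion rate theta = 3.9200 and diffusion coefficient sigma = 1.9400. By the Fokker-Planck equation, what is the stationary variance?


Stationary variance = sigma^2 / (2*theta)
= 1.9400^2 / (2*3.9200)
= 3.7636 / 7.8400
= 0.4801

0.4801


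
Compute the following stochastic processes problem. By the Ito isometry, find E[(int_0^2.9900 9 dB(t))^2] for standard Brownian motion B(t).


By Ito isometry: E[(int f dB)^2] = int f^2 dt
= 9^2 * 2.9900
= 81 * 2.9900 = 242.1900

242.1900


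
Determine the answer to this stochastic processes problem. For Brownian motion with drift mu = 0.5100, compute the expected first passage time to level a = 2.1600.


Expected first passage time = a/mu
= 2.1600/0.5100
= 4.2353

4.2353


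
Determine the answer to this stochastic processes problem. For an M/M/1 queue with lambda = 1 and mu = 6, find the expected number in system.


rho = 1/6 = 0.1667
L = rho/(1-rho)
= 0.1667/0.8333
= 0.2000

0.2000


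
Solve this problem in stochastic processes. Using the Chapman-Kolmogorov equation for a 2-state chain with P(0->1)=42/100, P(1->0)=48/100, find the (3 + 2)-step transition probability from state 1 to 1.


P^5 = P^3 * P^2
Computing via matrix multiplication of the transition matrix.
Entry (1,1) of P^5 = 0.4667

0.4667


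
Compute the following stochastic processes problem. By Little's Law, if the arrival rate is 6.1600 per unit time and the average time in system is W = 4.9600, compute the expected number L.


Little's Law: L = lambda * W
= 6.1600 * 4.9600
= 30.5536

30.5536


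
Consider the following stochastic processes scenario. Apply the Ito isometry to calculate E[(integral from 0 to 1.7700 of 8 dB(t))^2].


By Ito isometry: E[(int f dB)^2] = int f^2 dt
= 8^2 * 1.7700
= 64 * 1.7700 = 113.2800

113.2800


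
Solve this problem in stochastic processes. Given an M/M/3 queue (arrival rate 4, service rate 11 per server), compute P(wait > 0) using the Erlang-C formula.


a = lambda/mu = 0.3636
rho = a/c = 0.1212
Erlang-C formula applied:
C(c,a) = 0.0063

0.0063


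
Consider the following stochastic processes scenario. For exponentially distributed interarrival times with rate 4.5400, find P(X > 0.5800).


P(X > t) = exp(-lambda * t)
= exp(-4.5400 * 0.5800)
= exp(-2.6332) = 0.0718

0.0718


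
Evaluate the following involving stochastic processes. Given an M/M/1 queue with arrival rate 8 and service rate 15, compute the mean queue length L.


rho = 8/15 = 0.5333
L = rho/(1-rho)
= 0.5333/0.4667
= 1.1429

1.1429


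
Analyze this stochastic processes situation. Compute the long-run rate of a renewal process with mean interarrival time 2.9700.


Long-run renewal rate = 1/E(X)
= 1/2.9700
= 0.3367

0.3367


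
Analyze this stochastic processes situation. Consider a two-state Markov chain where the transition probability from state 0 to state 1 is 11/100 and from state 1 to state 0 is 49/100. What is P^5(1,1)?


Computing P^5 by matrix multiplication.
P = [[0.8900, 0.1100], [0.4900, 0.5100]]
After raising P to the power 5:
P^5(1,1) = 0.1917

0.1917


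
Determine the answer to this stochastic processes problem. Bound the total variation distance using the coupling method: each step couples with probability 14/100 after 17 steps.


TV distance bound <= (1-delta)^n
= (1 - 0.1400)^17
= 0.8600^17
= 0.0770

0.0770


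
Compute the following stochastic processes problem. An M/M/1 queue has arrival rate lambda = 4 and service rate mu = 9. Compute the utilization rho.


rho = lambda/mu
= 4/9
= 0.4444

0.4444
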